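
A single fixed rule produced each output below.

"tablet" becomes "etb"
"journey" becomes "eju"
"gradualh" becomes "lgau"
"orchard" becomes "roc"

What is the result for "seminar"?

asm

Rule — move the last 3 characters to the front (rotate right by 3), then keep every other character starting from the second (positions 2nd, 4th, 6th, ...).
For "seminar", step one produces "narsemi"; step two turns that into "asm".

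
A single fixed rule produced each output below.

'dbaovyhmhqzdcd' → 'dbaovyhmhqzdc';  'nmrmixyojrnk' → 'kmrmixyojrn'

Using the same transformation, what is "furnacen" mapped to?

nurnace

Rule — delete the first character, then move the last character to the front.
"furnacen" → "urnacen" → "nurnace".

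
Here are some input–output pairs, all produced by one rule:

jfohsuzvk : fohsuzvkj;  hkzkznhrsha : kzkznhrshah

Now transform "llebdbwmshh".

lebdbwmshhl

Each output is the input with this applied: move the first character to the end.
For "llebdbwmshh" the result is "lebdbwmshhl".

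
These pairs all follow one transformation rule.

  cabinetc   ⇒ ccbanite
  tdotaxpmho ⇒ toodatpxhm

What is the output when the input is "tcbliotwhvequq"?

Rule — move the last character to the front, then swap each adjacent pair of characters (1↔2, 3↔4, ...).
For "tcbliotwhvequq", step one produces "qtcbliotwhvequ"; step two turns that into "tqbciltohwevuq".

tqbciltohwevuq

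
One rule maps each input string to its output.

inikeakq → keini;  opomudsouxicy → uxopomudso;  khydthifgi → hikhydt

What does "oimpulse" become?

puoim

In each case the input is transformed by: delete the last 3 characters, then move the last 2 characters to the front (rotate right by 2).
Applying both steps to "oimpulse": "oimpu", then "puoim".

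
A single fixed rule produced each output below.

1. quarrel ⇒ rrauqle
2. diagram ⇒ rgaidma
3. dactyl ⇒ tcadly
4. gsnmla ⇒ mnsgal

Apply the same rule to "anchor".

hcnaro

Looking at the pairs, the operation is to reverse the string, then move the first 2 characters to the end (rotate left by 2).
For "anchor", step one produces "rohcna"; step two turns that into "hcnaro".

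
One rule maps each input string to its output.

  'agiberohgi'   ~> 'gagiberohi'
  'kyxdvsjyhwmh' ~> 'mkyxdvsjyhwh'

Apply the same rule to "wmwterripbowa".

wwmwterripboa

Looking at the pairs, the operation is to move the last character to the front, then swap the first and last characters.
For "wmwterripbowa", step one produces "awmwterripbow"; step two turns that into "wwmwterripboa".
(Check on "agiberohgi": → "iagiberohg" → "gagiberohi" ✓)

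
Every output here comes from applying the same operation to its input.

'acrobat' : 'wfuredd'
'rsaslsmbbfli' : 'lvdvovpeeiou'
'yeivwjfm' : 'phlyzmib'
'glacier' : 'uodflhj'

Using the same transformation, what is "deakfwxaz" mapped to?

The pattern: swap the first and last characters, then shift every letter 3 places forward in the alphabet (wrapping around).
"deakfwxaz" → "chdnizadg".

chdnizadg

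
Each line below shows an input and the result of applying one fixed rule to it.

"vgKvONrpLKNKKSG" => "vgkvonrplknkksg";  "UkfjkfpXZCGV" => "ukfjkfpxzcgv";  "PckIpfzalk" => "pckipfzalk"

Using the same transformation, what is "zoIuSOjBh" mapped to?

What's happening: convert every letter to lowercase.
"zoIuSOjBh" → "zoiusojbh".

zoiusojbh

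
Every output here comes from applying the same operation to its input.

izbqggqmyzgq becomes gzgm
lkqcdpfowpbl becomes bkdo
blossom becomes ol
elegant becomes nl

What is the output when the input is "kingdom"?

oi

In each case the input is transformed by: move the last 3 characters to the front (rotate right by 3), then keep one character in every 3, starting at position 2 (positions 2nd, 5th, 8th, ...).
On "kingdom": the first step gives "domking", and the second then gives "oi".
(Check on "lkqcdpfowpbl": → "pbllkqcdpfow" → "bkdo" ✓)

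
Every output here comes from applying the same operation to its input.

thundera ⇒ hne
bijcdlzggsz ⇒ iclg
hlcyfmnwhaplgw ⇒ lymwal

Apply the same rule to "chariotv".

Each output is the input with this applied: delete the last 2 characters, then keep every other character starting from the second (positions 2nd, 4th, 6th, ...).
Applying both steps to "chariotv": "chario", then "hro".

hro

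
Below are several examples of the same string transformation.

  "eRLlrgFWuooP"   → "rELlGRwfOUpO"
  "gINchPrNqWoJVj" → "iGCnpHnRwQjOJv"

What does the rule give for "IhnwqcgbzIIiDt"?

The pattern: swap each adjacent pair of characters (1↔2, 3↔4, ...), then flip the case of every letter.
Doing the same to "IhnwqcgbzIIiDt": "HiWNCQBGiZIiTd".
(Check on "gINchPrNqWoJVj": → "IgcNPhNrWqJojV" → "iGCnpHnRwQjOJv" ✓)

HiWNCQBGiZIiTd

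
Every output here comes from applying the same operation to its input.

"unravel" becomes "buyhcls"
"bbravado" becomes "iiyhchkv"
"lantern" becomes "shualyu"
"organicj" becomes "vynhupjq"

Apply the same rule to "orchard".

The transformation: shift every letter 7 places forward in the alphabet (wrapping around).
On "orchard" that produces "vyjohyk".

vyjohyk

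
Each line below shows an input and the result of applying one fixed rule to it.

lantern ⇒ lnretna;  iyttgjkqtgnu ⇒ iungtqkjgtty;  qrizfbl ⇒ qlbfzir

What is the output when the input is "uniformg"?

ugmrofin

Looking at the pairs, the operation is to reverse the string, then move the last character to the front.
For "uniformg", step one produces "gmrofinu"; step two turns that into "ugmrofin".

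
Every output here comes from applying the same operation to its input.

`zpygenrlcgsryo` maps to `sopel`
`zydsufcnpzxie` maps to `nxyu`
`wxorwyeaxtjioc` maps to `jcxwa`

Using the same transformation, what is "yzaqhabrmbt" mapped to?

rtzh

Each output is the input with this applied: keep one character in every 3, starting at position 2 (positions 2nd, 5th, 8th, ...), then move the last 2 characters to the front (rotate right by 2).
On "yzaqhabrmbt": the first step gives "zhrt", and the second then gives "rtzh".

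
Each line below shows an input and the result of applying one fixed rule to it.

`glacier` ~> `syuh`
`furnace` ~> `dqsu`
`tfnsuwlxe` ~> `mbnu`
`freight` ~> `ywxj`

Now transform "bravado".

The rule is to shift every letter 10 places backward in the alphabet (wrapping around), then keep only the last 4 characters.
Working it through for "bravado": intermediate "rhqlqte", final "lqte".

lqte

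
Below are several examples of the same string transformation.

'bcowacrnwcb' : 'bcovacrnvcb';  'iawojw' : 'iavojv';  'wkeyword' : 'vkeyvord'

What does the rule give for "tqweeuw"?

The pattern: replace every "w" with "v".
So "tqweeuw" becomes "tqveeuv".

tqveeuv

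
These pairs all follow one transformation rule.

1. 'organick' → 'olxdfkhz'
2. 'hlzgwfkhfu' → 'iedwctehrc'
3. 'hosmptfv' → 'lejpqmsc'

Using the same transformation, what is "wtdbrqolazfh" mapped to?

The rule is to swap each adjacent pair of characters (1↔2, 3↔4, ...), then shift every letter 3 places backward in the alphabet (wrapping around).
On "wtdbrqolazfh": the first step gives "twbdqrlozahf", and the second then gives "qtyanoilwxec".

qtyanoilwxec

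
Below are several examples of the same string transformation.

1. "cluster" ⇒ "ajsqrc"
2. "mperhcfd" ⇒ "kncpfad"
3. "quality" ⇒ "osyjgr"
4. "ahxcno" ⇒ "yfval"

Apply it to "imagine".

The pattern: shift every letter 2 places backward in the alphabet (wrapping around), then delete the last character.
On "imagine": the first step gives "gkyeglc", and the second then gives "gkyegl".

gkyegl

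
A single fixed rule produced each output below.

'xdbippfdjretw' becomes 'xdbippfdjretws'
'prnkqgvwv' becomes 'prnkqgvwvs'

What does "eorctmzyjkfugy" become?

The transformation: append "s".
For "eorctmzyjkfugy" the result is "eorctmzyjkfugys".

eorctmzyjkfugys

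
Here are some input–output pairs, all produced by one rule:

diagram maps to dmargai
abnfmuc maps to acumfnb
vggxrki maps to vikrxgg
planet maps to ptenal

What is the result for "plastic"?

pcitsal

Each output is the input with this applied: reverse the string, then move the last character to the front.
On "plastic": the first step gives "citsalp", and the second then gives "pcitsal".
(Check on "vggxrki": → "ikrxggv" → "vikrxgg" ✓)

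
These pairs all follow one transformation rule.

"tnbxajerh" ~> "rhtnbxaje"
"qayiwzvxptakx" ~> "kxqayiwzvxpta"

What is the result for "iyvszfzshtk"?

tkiyvszfzsh

The pattern: move the last 2 characters to the front (rotate right by 2).
For "iyvszfzshtk" the result is "tkiyvszfzsh".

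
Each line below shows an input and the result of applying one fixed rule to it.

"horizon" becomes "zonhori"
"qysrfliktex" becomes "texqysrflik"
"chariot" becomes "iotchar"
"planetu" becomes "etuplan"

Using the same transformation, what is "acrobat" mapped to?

The transformation: move the last 3 characters to the front (rotate right by 3).
"acrobat" → "batacro".

batacro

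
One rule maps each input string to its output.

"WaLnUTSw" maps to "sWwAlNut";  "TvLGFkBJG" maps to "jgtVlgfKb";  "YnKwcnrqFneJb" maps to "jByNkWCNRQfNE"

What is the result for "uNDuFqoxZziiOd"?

The pattern: flip the case of every letter, then move the last 2 characters to the front (rotate right by 2).
Working it through for "uNDuFqoxZziiOd": intermediate "UndUfQOXzZIIoD", final "oDUndUfQOXzZII".
(Check on "TvLGFkBJG": → "tVlgfKbjg" → "jgtVlgfKb" ✓)

oDUndUfQOXzZII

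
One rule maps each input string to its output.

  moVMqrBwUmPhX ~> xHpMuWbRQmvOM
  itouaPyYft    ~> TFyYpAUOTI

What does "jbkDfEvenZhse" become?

ESHzNEVeFdKBJ

In each case the input is transformed by: reverse the string, then flip the case of every letter.
For "jbkDfEvenZhse", step one produces "eshZnevEfDkbj"; step two turns that into "ESHzNEVeFdKBJ".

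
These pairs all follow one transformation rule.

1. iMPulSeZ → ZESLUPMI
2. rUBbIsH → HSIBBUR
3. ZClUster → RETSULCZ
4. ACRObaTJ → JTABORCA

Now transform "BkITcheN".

In each case the input is transformed by: reverse the string, then convert every letter to uppercase.
On "BkITcheN" that produces "NEHCTIKB".

NEHCTIKB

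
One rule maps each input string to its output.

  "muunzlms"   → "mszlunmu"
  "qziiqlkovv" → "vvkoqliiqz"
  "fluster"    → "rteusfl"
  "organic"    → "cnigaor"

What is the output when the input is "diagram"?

mraagdi

The transformation: swap each adjacent pair of characters (1↔2, 3↔4, ...), then reverse the string.
On "diagram": the first step gives "idgaarm", and the second then gives "mraagdi".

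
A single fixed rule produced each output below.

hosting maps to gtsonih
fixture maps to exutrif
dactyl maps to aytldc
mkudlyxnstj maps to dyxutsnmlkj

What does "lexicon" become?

Each output is the input with this applied: sort the characters into reverse alphabetical order, then move the last character to the front.
For "lexicon", step one produces "xonliec"; step two turns that into "cxonlie".

cxonlie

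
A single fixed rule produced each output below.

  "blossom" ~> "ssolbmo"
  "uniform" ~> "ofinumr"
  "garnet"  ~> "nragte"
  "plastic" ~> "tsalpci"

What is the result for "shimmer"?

mmihsre

The rule is to move the last 2 characters to the front (rotate right by 2), then reverse the string.
On "shimmer": the first step gives "ershimm", and the second then gives "mmihsre".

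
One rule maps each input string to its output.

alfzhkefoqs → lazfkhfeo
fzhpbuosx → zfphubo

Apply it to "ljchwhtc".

jlhchw

Looking at the pairs, the operation is to delete the last 2 characters, then swap each adjacent pair of characters (1↔2, 3↔4, ...).
On "ljchwhtc": the first step gives "ljchwh", and the second then gives "jlhchw".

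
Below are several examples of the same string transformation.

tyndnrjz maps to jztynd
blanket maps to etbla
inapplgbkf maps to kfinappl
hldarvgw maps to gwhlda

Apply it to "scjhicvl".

In each case the input is transformed by: move the last 2 characters to the front (rotate right by 2), then delete the last 2 characters.
"scjhicvl" → "vlscjhic" → "vlscjh".

vlscjh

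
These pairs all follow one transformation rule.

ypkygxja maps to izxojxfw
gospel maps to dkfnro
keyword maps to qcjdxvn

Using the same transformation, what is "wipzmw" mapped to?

What's happening: shift every letter 1 place backward in the alphabet (wrapping around), then move the last 2 characters to the front (rotate right by 2).
Applying both steps to "wipzmw": "vhoylv", then "lvvhoy".
(Check on "gospel": → "fnrodk" → "dkfnro" ✓)

lvvhoy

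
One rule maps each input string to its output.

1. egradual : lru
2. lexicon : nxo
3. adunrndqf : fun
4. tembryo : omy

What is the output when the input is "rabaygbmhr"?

rbgh

The transformation: move the last character to the front, then keep one character in every 3, starting at position 1 (positions 1st, 4th, 7th, ...).
For "rabaygbmhr", step one produces "rrabaygbmh"; step two turns that into "rbgh".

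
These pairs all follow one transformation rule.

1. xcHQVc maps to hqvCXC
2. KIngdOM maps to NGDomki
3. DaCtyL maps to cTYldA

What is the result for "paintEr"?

INTeRPA

Rule — flip the case of every letter, then move the first 2 characters to the end (rotate left by 2).
On "paintEr": the first step gives "PAINTeR", and the second then gives "INTeRPA".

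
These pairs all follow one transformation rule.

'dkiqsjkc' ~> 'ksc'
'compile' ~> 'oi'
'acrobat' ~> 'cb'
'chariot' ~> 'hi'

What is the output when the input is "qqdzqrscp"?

qqc

In each case the input is transformed by: keep one character in every 3, starting at position 2 (positions 2nd, 5th, 8th, ...).
"qqdzqrscp" → "qqc".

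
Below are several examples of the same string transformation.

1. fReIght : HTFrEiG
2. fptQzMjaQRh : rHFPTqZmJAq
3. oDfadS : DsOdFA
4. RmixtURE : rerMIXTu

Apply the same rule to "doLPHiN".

The transformation: move the last 2 characters to the front (rotate right by 2), then flip the case of every letter.
Doing the same to "doLPHiN": "InDOlph".

InDOlph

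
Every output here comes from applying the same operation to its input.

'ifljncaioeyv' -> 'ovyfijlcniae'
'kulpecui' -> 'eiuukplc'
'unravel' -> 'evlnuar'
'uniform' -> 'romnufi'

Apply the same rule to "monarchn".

Each output is the input with this applied: swap each adjacent pair of characters (1↔2, 3↔4, ...), then move the last 3 characters to the front (rotate right by 3).
Applying both steps to "monarchn": "omancrnh", then "rnhomanc".

rnhomanc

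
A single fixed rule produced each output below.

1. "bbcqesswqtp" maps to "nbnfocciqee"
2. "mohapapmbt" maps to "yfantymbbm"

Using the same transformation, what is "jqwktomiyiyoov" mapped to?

vhcaiawkfuakyu

In each case the input is transformed by: take characters alternately from the front and the back (1st, last, 2nd, 2nd-last, ...), then shift every letter 12 places forward in the alphabet (wrapping around).
Applying that to "jqwktomiyiyoov" gives "vhcaiawkfuakyu".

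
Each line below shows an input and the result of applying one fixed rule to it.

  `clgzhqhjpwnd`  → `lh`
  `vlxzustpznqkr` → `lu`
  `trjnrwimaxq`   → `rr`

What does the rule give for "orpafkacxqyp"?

In each case the input is transformed by: keep one character in every 3, starting at position 2 (positions 2nd, 5th, 8th, ...), then delete the last 2 characters.
Working it through for "orpafkacxqyp": intermediate "rfcy", final "rf".
(Check on "vlxzustpznqkr": → "lupq" → "lu" ✓)

rf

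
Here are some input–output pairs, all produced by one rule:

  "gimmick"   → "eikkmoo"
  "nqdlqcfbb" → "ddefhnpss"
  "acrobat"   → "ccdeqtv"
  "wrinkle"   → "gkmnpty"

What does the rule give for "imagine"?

cgikkop

Each output is the input with this applied: shift every letter 2 places forward in the alphabet (wrapping around), then sort the characters into alphabetical order.
Applying both steps to "imagine": "kocikpg", then "cgikkop".
(Check on "gimmick": → "ikookem" → "eikkmoo" ✓)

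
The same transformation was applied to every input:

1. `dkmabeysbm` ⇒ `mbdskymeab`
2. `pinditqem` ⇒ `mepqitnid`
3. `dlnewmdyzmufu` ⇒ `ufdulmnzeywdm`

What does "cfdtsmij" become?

The pattern: move the last character to the front, then take characters alternately from the front and the back (1st, last, 2nd, 2nd-last, ...).
On "cfdtsmij": the first step gives "jcfdtsmi", and the second then gives "jicmfsdt".

jicmfsdt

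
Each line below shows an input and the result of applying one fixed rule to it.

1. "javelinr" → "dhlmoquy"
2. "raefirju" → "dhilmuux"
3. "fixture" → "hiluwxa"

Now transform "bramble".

Each output is the input with this applied: sort the characters into alphabetical order, then shift every letter 3 places forward in the alphabet (wrapping around).
Working it through for "bramble": intermediate "abbelmr", final "deehopu".
(Check on "raefirju": → "aefijrru" → "dhilmuux" ✓)

deehopu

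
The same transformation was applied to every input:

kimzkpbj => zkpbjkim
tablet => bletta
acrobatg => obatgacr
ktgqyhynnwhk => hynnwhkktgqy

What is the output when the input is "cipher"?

The transformation: move the last character to the front, then swap the front and back halves of the string.
"cipher" → "rciphe" → "pherci".

pherci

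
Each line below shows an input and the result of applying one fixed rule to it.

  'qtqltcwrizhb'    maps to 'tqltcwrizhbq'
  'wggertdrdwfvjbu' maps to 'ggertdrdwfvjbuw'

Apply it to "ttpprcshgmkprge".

What's happening: move the first character to the end.
So "ttpprcshgmkprge" becomes "tpprcshgmkprget".

tpprcshgmkprget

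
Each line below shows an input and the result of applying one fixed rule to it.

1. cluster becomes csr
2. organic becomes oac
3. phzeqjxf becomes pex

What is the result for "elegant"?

egt

In each case the input is transformed by: keep one character in every 3, starting at position 1 (positions 1st, 4th, 7th, ...).
Applying that to "elegant" gives "egt".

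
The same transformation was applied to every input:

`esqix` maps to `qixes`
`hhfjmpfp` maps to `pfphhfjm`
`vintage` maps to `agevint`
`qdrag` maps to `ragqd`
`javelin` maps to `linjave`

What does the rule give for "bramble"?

blebram

In each case the input is transformed by: move the last 3 characters to the front (rotate right by 3).
"bramble" → "blebram".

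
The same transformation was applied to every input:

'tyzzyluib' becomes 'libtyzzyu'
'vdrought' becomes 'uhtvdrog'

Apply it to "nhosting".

tngnhosi

Each output is the input with this applied: move the last 3 characters to the front (rotate right by 3), then swap the first and last characters.
Working it through for "nhosting": intermediate "ingnhost", final "tngnhosi".
(Check on "vdrought": → "ghtvdrou" → "uhtvdrog" ✓)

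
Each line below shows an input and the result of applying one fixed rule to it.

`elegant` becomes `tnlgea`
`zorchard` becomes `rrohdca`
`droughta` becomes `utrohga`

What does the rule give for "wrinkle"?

The rule is to delete the first character, then sort the characters into reverse alphabetical order.
Working it through for "wrinkle": intermediate "rinkle", final "rnlkie".

rnlkie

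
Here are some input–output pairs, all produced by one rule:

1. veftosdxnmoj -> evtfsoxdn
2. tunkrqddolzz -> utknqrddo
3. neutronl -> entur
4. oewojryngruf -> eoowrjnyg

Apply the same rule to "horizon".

In each case the input is transformed by: delete the last 3 characters, then swap each adjacent pair of characters (1↔2, 3↔4, ...).
Applying both steps to "horizon": "hori", then "ohir".

ohir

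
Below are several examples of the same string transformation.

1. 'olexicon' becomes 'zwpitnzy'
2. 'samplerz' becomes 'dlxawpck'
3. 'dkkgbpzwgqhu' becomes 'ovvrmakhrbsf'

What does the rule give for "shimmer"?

dstxxpc

Each output is the input with this applied: shift every letter 11 places forward in the alphabet (wrapping around).
On "shimmer" that produces "dstxxpc".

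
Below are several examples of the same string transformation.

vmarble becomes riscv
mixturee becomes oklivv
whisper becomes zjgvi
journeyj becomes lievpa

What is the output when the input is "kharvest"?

Each output is the input with this applied: delete the first 2 characters, then shift every letter 9 places backward in the alphabet (wrapping around).
Starting from "kharvest": after the first operation, "arvest"; after the second, "rimvjk".

rimvjk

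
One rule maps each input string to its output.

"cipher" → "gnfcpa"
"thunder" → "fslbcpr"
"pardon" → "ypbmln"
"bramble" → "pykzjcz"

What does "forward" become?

mpuypbd

In each case the input is transformed by: move the first character to the end, then shift every letter 2 places backward in the alphabet (wrapping around).
Applying both steps to "forward": "orwardf", then "mpuypbd".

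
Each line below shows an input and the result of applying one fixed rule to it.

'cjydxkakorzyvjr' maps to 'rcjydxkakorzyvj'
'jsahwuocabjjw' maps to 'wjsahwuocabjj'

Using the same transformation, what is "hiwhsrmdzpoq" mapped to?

The pattern: move the last character to the front.
On "hiwhsrmdzpoq" that produces "qhiwhsrmdzpo".

qhiwhsrmdzpo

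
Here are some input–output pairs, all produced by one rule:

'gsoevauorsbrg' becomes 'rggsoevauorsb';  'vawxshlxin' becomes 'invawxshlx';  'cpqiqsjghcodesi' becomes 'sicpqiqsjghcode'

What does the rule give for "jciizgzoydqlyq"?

yqjciizgzoydql

The pattern: move the last 2 characters to the front (rotate right by 2).
On "jciizgzoydqlyq" that produces "yqjciizgzoydql".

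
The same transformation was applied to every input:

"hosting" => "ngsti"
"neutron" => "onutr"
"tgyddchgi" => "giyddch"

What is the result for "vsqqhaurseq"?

In each case the input is transformed by: delete the first 2 characters, then move the last 2 characters to the front (rotate right by 2).
Starting from "vsqqhaurseq": after the first operation, "qqhaurseq"; after the second, "eqqqhaurs".

eqqqhaurs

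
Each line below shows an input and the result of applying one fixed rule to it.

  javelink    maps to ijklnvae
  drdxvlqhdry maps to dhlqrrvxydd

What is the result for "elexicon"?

eilnoxce

Looking at the pairs, the operation is to sort the characters into alphabetical order, then move the first 2 characters to the end (rotate left by 2).
For "elexicon", step one produces "ceeilnox"; step two turns that into "eilnoxce".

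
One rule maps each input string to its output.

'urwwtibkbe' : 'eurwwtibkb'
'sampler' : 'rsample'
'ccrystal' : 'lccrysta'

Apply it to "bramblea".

abramble

Rule — move the last character to the front.
Doing the same to "bramblea": "abramble".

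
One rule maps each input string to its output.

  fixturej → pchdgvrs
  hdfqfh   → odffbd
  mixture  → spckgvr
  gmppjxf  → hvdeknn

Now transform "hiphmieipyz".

The rule is to move the last 3 characters to the front (rotate right by 3), then shift every letter 2 places backward in the alphabet (wrapping around).
Applying that to "hiphmieipyz" gives "nwxfgnfkgcg".

nwxfgnfkgcg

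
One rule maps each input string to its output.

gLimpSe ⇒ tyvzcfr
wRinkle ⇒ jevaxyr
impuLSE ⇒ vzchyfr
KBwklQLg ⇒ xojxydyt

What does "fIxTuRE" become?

In each case the input is transformed by: shift every letter 13 places forward in the alphabet (wrapping around) — i.e. ROT13, then convert every letter to lowercase.
On "fIxTuRE": the first step gives "sVkGhER", and the second then gives "svkgher".
(Check on "gLimpSe": → "tYvzcFr" → "tyvzcfr" ✓)

svkgher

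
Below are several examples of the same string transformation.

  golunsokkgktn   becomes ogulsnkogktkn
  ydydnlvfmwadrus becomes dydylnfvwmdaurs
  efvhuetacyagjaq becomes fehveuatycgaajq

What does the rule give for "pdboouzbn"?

dpobuobzn

The rule is to swap each adjacent pair of characters (1↔2, 3↔4, ...).
Applying that to "pdboouzbn" gives "dpobuobzn".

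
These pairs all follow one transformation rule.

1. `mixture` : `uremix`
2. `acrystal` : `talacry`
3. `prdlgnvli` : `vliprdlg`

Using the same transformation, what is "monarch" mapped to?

rchmon

Looking at the pairs, the operation is to move the last 3 characters to the front (rotate right by 3), then delete the last character.
Applying both steps to "monarch": "rchmona", then "rchmon".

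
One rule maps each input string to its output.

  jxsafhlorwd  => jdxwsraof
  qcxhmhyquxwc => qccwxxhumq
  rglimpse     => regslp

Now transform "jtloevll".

In each case the input is transformed by: take characters alternately from the front and the back (1st, last, 2nd, 2nd-last, ...), then delete the last 2 characters.
For "jtloevll", step one produces "jltllvoe"; step two turns that into "jltllv".

jltllv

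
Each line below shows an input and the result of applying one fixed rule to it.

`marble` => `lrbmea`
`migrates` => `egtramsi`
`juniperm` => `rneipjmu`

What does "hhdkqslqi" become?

In each case the input is transformed by: take characters alternately from the front and the back (1st, last, 2nd, 2nd-last, ...), then move the first 3 characters to the end (rotate left by 3).
For "hhdkqslqi", step one produces "hihqdlksq"; step two turns that into "qdlksqhih".

qdlksqhih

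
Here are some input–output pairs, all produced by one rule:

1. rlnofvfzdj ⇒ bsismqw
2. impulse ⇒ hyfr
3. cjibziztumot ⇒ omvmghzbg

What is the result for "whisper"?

fcre

The transformation: shift every letter 13 places forward in the alphabet (wrapping around) — i.e. ROT13, then delete the first 3 characters.
For "whisper", step one produces "juvfcre"; step two turns that into "fcre".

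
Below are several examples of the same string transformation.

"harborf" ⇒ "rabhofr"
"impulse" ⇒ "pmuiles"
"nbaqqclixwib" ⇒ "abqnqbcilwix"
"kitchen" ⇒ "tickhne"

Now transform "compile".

The rule is to move the first 2 characters to the end (rotate left by 2), then take characters alternately from the front and the back (1st, last, 2nd, 2nd-last, ...).
Starting from "compile": after the first operation, "mpileco"; after the second, "mopciel".
(Check on "impulse": → "pulseim" → "pmuiles" ✓)

mopciel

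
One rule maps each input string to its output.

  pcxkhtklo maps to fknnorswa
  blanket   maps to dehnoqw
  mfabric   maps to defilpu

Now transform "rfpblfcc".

In each case the input is transformed by: sort the characters into alphabetical order, then shift every letter 3 places forward in the alphabet (wrapping around).
For "rfpblfcc", step one produces "bccfflpr"; step two turns that into "effiiosu".

effiiosu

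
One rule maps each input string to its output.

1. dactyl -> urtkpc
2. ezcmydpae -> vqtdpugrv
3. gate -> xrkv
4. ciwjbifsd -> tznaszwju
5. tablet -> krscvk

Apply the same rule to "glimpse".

The rule is to shift every letter 9 places backward in the alphabet (wrapping around).
For "glimpse" the result is "xczdgjv".

xczdgjv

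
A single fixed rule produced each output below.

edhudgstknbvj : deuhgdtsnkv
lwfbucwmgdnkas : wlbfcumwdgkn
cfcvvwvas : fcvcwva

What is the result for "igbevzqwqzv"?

giebzvwqz

Looking at the pairs, the operation is to swap each adjacent pair of characters (1↔2, 3↔4, ...), then delete the last 2 characters.
Working it through for "igbevzqwqzv": intermediate "giebzvwqzqv", final "giebzvwqz".
(Check on "edhudgstknbvj": → "deuhgdtsnkvbj" → "deuhgdtsnkv" ✓)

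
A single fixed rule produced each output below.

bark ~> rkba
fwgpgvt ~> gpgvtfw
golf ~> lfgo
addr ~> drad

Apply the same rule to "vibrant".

brantvi

What's happening: move the first 2 characters to the end (rotate left by 2).
So "vibrant" becomes "brantvi".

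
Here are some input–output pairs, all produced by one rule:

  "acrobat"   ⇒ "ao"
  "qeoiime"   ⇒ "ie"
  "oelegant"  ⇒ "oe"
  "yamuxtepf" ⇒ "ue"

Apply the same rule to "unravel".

ua

What's happening: keep one character in every 3, starting at position 1 (positions 1st, 4th, 7th, ...), then keep only the vowels.
Applying both steps to "unravel": "ual", then "ua".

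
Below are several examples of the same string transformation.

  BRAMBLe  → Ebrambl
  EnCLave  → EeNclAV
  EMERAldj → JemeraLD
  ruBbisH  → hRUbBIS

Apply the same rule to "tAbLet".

Looking at the pairs, the operation is to move the last character to the front, then flip the case of every letter.
For "tAbLet", step one produces "ttAbLe"; step two turns that into "TTaBlE".

TTaBlE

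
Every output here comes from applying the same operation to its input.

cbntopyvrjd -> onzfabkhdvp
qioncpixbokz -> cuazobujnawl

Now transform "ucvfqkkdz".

In each case the input is transformed by: shift every letter 12 places forward in the alphabet (wrapping around).
On "ucvfqkkdz" that produces "gohrcwwpl".

gohrcwwpl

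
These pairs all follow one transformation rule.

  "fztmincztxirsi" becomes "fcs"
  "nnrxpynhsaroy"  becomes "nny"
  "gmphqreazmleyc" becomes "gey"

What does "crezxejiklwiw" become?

cjw

In each case the input is transformed by: keep every other character starting from the first (positions 1st, 3rd, 5th, ...), then keep one character in every 3, starting at position 1 (positions 1st, 4th, 7th, ...).
Applying both steps to "crezxejiklwiw": "cexjkww", then "cjw".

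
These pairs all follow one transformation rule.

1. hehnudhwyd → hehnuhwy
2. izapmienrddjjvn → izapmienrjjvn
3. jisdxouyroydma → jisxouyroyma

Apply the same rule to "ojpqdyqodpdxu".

ojpqyqopxu

Looking at the pairs, the operation is to remove every "d".
For "ojpqdyqodpdxu" the result is "ojpqyqopxu".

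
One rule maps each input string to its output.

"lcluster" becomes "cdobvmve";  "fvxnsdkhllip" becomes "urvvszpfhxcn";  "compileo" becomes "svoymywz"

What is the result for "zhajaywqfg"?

In each case the input is transformed by: swap the front and back halves of the string, then shift every letter 10 places forward in the alphabet (wrapping around).
Starting from "zhajaywqfg": after the first operation, "ywqfgzhaja"; after the second, "igapqjrktk".

igapqjrktk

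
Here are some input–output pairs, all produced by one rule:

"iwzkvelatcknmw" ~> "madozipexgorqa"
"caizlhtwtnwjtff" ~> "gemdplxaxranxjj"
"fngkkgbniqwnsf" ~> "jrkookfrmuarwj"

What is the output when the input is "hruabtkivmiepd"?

In each case the input is transformed by: shift every letter 4 places forward in the alphabet (wrapping around).
So "hruabtkivmiepd" becomes "lvyefxomzqmith".

lvyefxomzqmith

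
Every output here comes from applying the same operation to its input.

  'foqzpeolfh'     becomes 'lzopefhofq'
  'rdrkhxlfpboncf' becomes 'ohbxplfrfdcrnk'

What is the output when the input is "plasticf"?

aistpflc

Rule — take characters alternately from the front and the back (1st, last, 2nd, 2nd-last, ...), then swap the front and back halves of the string.
Applying both steps to "plasticf": "pflcaist", then "aistpflc".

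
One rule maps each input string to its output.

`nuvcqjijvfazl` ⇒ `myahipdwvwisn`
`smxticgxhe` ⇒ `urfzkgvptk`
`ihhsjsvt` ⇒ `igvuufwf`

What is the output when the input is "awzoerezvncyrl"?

In each case the input is transformed by: shift every letter 13 places forward in the alphabet (wrapping around) — i.e. ROT13, then move the last 2 characters to the front (rotate right by 2).
Applying both steps to "awzoerezvncyrl": "njmbrermiapley", then "eynjmbrermiapl".

eynjmbrermiapl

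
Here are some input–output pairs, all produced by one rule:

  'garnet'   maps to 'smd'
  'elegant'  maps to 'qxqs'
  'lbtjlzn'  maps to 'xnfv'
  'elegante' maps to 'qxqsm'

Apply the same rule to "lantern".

What's happening: delete the last 3 characters, then shift every letter 12 places forward in the alphabet (wrapping around).
On "lantern" that produces "xmzf".
(Check on "garnet": → "gar" → "smd" ✓)

xmzf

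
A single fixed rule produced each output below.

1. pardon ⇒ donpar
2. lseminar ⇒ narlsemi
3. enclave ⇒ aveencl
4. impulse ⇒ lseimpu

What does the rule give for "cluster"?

terclus

Each output is the input with this applied: move the last 3 characters to the front (rotate right by 3).
On "cluster" that produces "terclus".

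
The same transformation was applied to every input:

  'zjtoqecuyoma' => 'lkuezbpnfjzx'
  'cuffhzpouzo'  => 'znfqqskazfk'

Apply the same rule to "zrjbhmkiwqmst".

Rule — move the last character to the front, then shift every letter 11 places forward in the alphabet (wrapping around).
On "zrjbhmkiwqmst": the first step gives "tzrjbhmkiwqms", and the second then gives "ekcumsxvthbxd".
(Check on "zjtoqecuyoma": → "azjtoqecuyom" → "lkuezbpnfjzx" ✓)

ekcumsxvthbxd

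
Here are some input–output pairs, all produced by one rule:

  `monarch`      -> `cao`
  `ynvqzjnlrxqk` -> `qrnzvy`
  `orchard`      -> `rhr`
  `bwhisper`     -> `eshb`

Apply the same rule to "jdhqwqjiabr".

What's happening: reverse the string, then keep every other character starting from the second (positions 2nd, 4th, 6th, ...).
For "jdhqwqjiabr", step one produces "rbaijqwqhdj"; step two turns that into "biqqd".

biqqd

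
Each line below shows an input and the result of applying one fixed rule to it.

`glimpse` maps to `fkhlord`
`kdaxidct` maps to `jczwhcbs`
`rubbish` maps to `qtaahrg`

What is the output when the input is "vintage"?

Looking at the pairs, the operation is to shift every letter 1 place backward in the alphabet (wrapping around).
On "vintage" that produces "uhmszfd".

uhmszfd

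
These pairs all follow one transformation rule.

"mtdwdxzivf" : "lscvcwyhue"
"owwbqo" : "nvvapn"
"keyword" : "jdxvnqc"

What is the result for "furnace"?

etqmzbd

In each case the input is transformed by: shift every letter 1 place backward in the alphabet (wrapping around).
Applying that to "furnace" gives "etqmzbd".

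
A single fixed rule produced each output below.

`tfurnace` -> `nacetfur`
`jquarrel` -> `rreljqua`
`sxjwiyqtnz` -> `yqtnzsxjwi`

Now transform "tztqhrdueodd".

The rule is to swap the front and back halves of the string.
"tztqhrdueodd" → "dueoddtztqhr".

dueoddtztqhr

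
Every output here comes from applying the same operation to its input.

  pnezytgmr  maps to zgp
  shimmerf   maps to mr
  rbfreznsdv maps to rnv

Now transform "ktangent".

Rule — move the first character to the end, then keep one character in every 3, starting at position 3 (positions 3rd, 6th, 9th, ...).
On "ktangent": the first step gives "tangentk", and the second then gives "nn".

nn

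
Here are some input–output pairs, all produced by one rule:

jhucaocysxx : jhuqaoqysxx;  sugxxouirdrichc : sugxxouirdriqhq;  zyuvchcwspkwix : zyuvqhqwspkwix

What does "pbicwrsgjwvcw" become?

Each output is the input with this applied: replace every "c" with "q".
Doing the same to "pbicwrsgjwvcw": "pbiqwrsgjwvqw".

pbiqwrsgjwvqw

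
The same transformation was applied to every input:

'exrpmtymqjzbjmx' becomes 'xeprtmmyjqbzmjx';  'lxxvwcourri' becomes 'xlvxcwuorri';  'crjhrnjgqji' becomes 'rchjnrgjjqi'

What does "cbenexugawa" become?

In each case the input is transformed by: swap each adjacent pair of characters (1↔2, 3↔4, ...).
On "cbenexugawa" that produces "bcnexeguwaa".

bcnexeguwaa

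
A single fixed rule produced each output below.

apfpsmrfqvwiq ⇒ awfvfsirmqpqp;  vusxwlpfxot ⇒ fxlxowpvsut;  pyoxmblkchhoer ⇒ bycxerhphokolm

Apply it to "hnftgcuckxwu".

cxcwfuguhtkn

Each output is the input with this applied: sort the characters into alphabetical order, then take characters alternately from the front and the back (1st, last, 2nd, 2nd-last, ...).
Starting from "hnftgcuckxwu": after the first operation, "ccfghkntuuwx"; after the second, "cxcwfuguhtkn".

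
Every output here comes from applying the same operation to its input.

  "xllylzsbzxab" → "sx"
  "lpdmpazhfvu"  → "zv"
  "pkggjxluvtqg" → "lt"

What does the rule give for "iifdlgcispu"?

Each output is the input with this applied: keep one character in every 3, starting at position 1 (positions 1st, 4th, 7th, ...), then keep only the last 2 characters.
Starting from "iifdlgcispu": after the first operation, "idcp"; after the second, "cp".

cp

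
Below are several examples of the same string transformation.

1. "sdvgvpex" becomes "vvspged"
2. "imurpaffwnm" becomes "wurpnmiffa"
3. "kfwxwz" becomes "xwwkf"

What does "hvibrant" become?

vrnihba

Looking at the pairs, the operation is to delete the last character, then sort the characters into reverse alphabetical order.
On "hvibrant": the first step gives "hvibran", and the second then gives "vrnihba".
(Check on "imurpaffwnm": → "imurpaffwn" → "wurpnmiffa" ✓)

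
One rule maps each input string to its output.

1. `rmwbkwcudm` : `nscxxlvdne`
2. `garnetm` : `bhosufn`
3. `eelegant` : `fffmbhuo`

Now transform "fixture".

jguysvf

The transformation: swap each adjacent pair of characters (1↔2, 3↔4, ...), then shift every letter 1 place forward in the alphabet (wrapping around).
Applying both steps to "fixture": "iftxrue", then "jguysvf".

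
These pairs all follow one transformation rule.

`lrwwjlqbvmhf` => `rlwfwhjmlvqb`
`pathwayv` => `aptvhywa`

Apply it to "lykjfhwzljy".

ylkyjjflhzw

The transformation: move the first character to the end, then take characters alternately from the front and the back (1st, last, 2nd, 2nd-last, ...).
Applying both steps to "lykjfhwzljy": "ykjfhwzljyl", then "ylkyjjflhzw".
(Check on "lrwwjlqbvmhf": → "rwwjlqbvmhfl" → "rlwfwhjmlvqb" ✓)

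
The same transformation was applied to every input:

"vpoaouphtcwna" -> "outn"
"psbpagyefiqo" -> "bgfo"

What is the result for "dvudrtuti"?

Looking at the pairs, the operation is to keep one character in every 3, starting at position 3 (positions 3rd, 6th, 9th, ...).
"dvudrtuti" → "uti".

uti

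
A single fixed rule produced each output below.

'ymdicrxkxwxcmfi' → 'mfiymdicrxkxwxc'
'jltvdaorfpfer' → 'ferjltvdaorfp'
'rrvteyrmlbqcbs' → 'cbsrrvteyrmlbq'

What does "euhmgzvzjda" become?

jdaeuhmgzvz

Rule — move the last 3 characters to the front (rotate right by 3).
So "euhmgzvzjda" becomes "jdaeuhmgzvz".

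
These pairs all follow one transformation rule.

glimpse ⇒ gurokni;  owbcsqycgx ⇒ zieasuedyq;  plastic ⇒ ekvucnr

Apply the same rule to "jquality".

The transformation: reverse the string, then shift every letter 2 places forward in the alphabet (wrapping around).
On "jquality": the first step gives "ytilauqj", and the second then gives "avkncwsl".

avkncwsl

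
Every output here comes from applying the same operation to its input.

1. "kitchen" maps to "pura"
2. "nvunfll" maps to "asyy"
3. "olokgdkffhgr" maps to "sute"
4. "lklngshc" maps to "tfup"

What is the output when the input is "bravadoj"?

What's happening: shift every letter 13 places forward in the alphabet (wrapping around) — i.e. ROT13, then keep only the last 4 characters.
On "bravadoj" that produces "nqbw".

nqbw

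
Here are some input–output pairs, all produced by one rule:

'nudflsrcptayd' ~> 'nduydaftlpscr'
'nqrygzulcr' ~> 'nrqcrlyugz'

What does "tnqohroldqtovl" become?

The rule is to take characters alternately from the front and the back (1st, last, 2nd, 2nd-last, ...).
Applying that to "tnqohroldqtovl" gives "tlnvqoothqrdol".

tlnvqoothqrdol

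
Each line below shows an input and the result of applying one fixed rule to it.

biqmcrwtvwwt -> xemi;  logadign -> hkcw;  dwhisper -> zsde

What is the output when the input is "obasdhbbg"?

kxwo

Each output is the input with this applied: shift every letter 4 places backward in the alphabet (wrapping around), then keep only the first 4 characters.
For "obasdhbbg", step one produces "kxwozdxxc"; step two turns that into "kxwo".
(Check on "logadign": → "hkcwzecj" → "hkcw" ✓)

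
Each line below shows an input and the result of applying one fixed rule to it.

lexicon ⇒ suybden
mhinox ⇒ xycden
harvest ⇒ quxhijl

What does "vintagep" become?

What's happening: sort the characters into alphabetical order, then shift every letter 10 places backward in the alphabet (wrapping around).
On "vintagep": the first step gives "aeginptv", and the second then gives "quwydfjl".

quwydfjl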